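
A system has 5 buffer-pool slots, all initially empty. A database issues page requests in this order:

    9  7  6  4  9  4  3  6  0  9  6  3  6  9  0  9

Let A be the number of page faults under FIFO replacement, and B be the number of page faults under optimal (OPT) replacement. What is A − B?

1

Under FIFO: F F F F . . F . F F . . . . . . → 7 faults.
Under OPT: F F F F . . F . F . . . . . . . → 6 faults.
A − B = 7 − 6 = 1.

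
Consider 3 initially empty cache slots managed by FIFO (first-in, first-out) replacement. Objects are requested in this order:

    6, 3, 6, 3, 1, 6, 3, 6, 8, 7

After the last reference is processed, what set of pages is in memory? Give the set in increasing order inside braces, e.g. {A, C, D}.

6 → miss, frames [6]
3 → miss, frames [6, 3]
6 → hit
3 → hit
1 → miss, frames [6, 3, 1]
6 → hit
3 → hit
6 → hit
8 → miss, evict 6, frames [3, 1, 8]
7 → miss, evict 3, frames [1, 8, 7]

{1, 7, 8}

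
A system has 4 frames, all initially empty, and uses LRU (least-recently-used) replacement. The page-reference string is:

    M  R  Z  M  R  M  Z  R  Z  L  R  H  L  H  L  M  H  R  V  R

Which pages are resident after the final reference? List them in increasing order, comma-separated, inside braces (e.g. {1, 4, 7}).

{H, M, R, V}

M → fault, frames {M}
R → fault, frames {M,R}
Z → fault, frames {M,R,Z}
M → hit
R → hit
M → hit
Z → hit
R → hit
Z → hit
L → fault, frames {M,R,Z,L}
R → hit
H → fault, evict M, frames {Z,L,R,H}
L → hit
H → hit
L → hit
M → fault, evict Z, frames {R,H,L,M}
H → hit
R → hit
V → fault, evict L, frames {M,H,R,V}
R → hit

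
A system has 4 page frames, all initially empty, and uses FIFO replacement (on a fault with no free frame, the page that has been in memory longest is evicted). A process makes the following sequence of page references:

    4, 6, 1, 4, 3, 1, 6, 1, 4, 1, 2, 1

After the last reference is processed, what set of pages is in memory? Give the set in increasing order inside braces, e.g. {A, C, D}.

{1, 2, 3, 6}

4 -> fault, frames {4}
6 -> fault, frames {4,6}
1 -> fault, frames {4,6,1}
4 -> hit
3 -> fault, frames {4,6,1,3}
1 -> hit
6 -> hit
1 -> hit
4 -> hit
1 -> hit
2 -> fault, evict 4, frames {6,1,3,2}
1 -> hit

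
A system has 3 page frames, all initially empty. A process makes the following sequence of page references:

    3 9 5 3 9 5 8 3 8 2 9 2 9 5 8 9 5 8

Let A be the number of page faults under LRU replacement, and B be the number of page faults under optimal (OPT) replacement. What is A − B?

Under LRU: F F F . . . F F . F F . . F F . . . → 9 faults.
Under OPT: F F F . . . F . . F . . . F . . . . → 6 faults.
A − B = 9 − 6 = 3.

3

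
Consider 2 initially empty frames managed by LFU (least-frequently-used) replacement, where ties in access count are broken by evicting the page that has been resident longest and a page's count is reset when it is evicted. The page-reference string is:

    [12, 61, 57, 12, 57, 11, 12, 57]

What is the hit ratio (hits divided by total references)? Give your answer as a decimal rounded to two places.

0.25

12: fault, frames (12)
61: fault, frames (12 61)
57: fault, evict 12, frames (61 57)
12: fault, evict 61, frames (57 12)
57: hit
11: fault, evict 12, frames (57 11)
12: fault, evict 11, frames (57 12)
57: hit
Hits: 2 of 8 references → 2/8 = 0.2500.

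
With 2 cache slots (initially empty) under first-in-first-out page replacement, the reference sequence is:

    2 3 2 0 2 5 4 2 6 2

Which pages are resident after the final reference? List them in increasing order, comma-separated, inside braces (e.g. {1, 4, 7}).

2 → fault, frames (2)
3 → fault, frames (2 3)
2 → hit
0 → fault, evict 2, frames (3 0)
2 → fault, evict 3, frames (0 2)
5 → fault, evict 0, frames (2 5)
4 → fault, evict 2, frames (5 4)
2 → fault, evict 5, frames (4 2)
6 → fault, evict 4, frames (2 6)
2 → hit

{2, 6}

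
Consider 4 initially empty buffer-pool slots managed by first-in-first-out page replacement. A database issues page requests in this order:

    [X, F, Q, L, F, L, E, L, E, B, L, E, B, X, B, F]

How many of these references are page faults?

8

X: miss, frames (X)
F: miss, frames (X F)
Q: miss, frames (X F Q)
L: miss, frames (X F Q L)
F: hit
L: hit
E: miss, evict X, frames (F Q L E)
L: hit
E: hit
B: miss, evict F, frames (Q L E B)
L: hit
E: hit
B: hit
X: miss, evict Q, frames (L E B X)
B: hit
F: miss, evict L, frames (E B X F)
Page faults: 8.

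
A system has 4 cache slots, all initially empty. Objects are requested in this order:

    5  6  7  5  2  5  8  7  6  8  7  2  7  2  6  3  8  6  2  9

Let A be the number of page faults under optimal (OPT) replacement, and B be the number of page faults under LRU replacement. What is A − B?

-3

Under OPT: F F F . F . F . . . . . . . . F . . . F → 7 faults.
Under LRU: F F F . F . F . F . . F . . . F F . . F → 10 faults.
A − B = 7 − 10 = -3.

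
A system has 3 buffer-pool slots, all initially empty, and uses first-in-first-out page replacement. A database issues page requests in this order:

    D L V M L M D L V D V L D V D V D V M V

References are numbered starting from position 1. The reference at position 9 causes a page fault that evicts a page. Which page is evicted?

pos 1: D -> miss, frames (D)
pos 2: L -> miss, frames (D L)
pos 3: V -> miss, frames (D L V)
pos 4: M -> miss, evict D, frames (L V M)
pos 5: L -> hit
pos 6: M -> hit
pos 7: D -> miss, evict L, frames (V M D)
pos 8: L -> miss, evict V, frames (M D L)
pos 9: V -> miss, evict M, frames (D L V)
At position 9, page M is evicted.

M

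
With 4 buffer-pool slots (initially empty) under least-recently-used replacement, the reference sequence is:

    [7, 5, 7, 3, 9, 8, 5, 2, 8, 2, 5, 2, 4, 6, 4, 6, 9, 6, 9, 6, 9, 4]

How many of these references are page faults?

10

7 → fault, frames [7]
5 → fault, frames [7, 5]
7 → hit
3 → fault, frames [5, 7, 3]
9 → fault, frames [5, 7, 3, 9]
8 → fault, evict 5, frames [7, 3, 9, 8]
5 → fault, evict 7, frames [3, 9, 8, 5]
2 → fault, evict 3, frames [9, 8, 5, 2]
8 → hit
2 → hit
5 → hit
2 → hit
4 → fault, evict 9, frames [8, 5, 2, 4]
6 → fault, evict 8, frames [5, 2, 4, 6]
4 → hit
6 → hit
9 → fault, evict 5, frames [2, 4, 6, 9]
6 → hit
9 → hit
6 → hit
9 → hit
4 → hit
Page faults: 10.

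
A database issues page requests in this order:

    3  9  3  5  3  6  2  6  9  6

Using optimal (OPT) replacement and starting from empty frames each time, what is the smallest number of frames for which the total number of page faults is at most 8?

2

f=1: 10 faults
f=2: 6 faults
f=3: 5 faults
f=4: 5 faults
f=5: 5 faults
Smallest f with faults ≤ 8 is 2.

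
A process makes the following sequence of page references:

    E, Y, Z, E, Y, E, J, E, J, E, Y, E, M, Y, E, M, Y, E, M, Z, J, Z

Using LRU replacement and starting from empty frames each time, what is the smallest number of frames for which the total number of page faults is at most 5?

5

f=1: 22 faults
f=2: 16 faults
f=3: 7 faults
f=4: 7 faults
f=5: 5 faults
Smallest f with faults ≤ 5 is 5.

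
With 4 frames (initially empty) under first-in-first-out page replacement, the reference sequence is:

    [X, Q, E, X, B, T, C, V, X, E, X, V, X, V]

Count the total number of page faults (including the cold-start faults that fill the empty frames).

X -> miss, frames [X]
Q -> miss, frames [X, Q]
E -> miss, frames [X, Q, E]
X -> hit
B -> miss, frames [X, Q, E, B]
T -> miss, evict X, frames [Q, E, B, T]
C -> miss, evict Q, frames [E, B, T, C]
V -> miss, evict E, frames [B, T, C, V]
X -> miss, evict B, frames [T, C, V, X]
E -> miss, evict T, frames [C, V, X, E]
X -> hit
V -> hit
X -> hit
V -> hit
Page faults: 9.

9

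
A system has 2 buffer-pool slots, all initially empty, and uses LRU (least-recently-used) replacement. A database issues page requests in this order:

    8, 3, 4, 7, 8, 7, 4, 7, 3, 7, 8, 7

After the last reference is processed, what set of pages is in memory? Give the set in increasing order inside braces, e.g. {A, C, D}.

8 -> miss, frames (8)
3 -> miss, frames (8 3)
4 -> miss, evict 8, frames (3 4)
7 -> miss, evict 3, frames (4 7)
8 -> miss, evict 4, frames (7 8)
7 -> hit
4 -> miss, evict 8, frames (7 4)
7 -> hit
3 -> miss, evict 4, frames (7 3)
7 -> hit
8 -> miss, evict 3, frames (7 8)
7 -> hit

{7, 8}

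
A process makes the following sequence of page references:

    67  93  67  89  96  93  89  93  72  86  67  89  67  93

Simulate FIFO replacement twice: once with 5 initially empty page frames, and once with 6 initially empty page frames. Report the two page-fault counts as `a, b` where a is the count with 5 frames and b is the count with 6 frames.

8, 6

5 frames: F F . F F . . . F F F . . F → 8 faults.
6 frames: F F . F F . . . F F . . . . → 6 faults.
6 < 8: adding a frame reduced faults, as is typical.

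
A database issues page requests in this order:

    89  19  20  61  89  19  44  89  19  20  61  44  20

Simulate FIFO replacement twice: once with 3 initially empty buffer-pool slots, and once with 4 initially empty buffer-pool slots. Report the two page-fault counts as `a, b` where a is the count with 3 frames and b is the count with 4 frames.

9, 10

3 frames: F F F F F F F . . F F . . → 9 faults.
4 frames: F F F F . . F F F F F F . → 10 faults.
10 > 9: adding a frame increased faults — Belady's anomaly.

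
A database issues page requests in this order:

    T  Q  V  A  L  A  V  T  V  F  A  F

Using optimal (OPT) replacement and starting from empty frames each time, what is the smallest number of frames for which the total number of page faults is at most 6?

f=1: 12 faults
f=2: 9 faults
f=3: 7 faults
f=4: 6 faults
f=5: 6 faults
f=6: 6 faults
Smallest f with faults ≤ 6 is 4.

4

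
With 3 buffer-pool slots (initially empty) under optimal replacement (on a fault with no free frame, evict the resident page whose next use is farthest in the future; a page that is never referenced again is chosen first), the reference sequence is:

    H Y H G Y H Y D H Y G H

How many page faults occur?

5

H: fault, frames [H]
Y: fault, frames [H, Y]
H: hit
G: fault, frames [H, Y, G]
Y: hit
H: hit
Y: hit
D: fault, evict G, frames [H, Y, D]
H: hit
Y: hit
G: fault, evict D, frames [H, Y, G]
H: hit
Page faults: 5.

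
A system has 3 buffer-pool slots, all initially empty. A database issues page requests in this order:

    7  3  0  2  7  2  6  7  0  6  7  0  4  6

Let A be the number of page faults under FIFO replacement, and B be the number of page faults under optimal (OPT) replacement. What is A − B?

2

Under FIFO: F F F F F . F . F . . . F . → 8 faults.
Under OPT: F F F F . . F . . . . . F . → 6 faults.
A − B = 8 − 6 = 2.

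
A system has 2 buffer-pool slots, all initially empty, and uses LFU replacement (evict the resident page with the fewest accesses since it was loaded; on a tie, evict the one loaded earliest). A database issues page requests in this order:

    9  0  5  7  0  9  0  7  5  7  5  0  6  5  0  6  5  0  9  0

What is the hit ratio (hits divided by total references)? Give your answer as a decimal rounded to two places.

9: miss, frames (9)
0: miss, frames (9 0)
5: miss, evict 9, frames (0 5)
7: miss, evict 0, frames (5 7)
0: miss, evict 5, frames (7 0)
9: miss, evict 7, frames (0 9)
0: hit
7: miss, evict 9, frames (0 7)
5: miss, evict 7, frames (0 5)
7: miss, evict 5, frames (0 7)
5: miss, evict 7, frames (0 5)
0: hit
6: miss, evict 5, frames (0 6)
5: miss, evict 6, frames (0 5)
0: hit
6: miss, evict 5, frames (0 6)
5: miss, evict 6, frames (0 5)
0: hit
9: miss, evict 5, frames (0 9)
0: hit
Hits: 5 of 20 references → 5/20 = 0.2500.

0.25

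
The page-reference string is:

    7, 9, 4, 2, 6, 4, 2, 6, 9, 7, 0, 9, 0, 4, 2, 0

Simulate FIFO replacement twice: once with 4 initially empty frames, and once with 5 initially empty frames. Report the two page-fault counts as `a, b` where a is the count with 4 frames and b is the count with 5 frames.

10, 6

4 frames: F F F F F . . . . F F F . F F . → 10 faults.
5 frames: F F F F F . . . . . F . . . . . → 6 faults.
6 < 10: adding a frame reduced faults, as is typical.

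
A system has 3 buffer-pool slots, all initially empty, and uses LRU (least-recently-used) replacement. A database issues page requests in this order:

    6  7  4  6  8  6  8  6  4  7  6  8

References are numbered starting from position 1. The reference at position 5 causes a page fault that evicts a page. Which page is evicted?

pos 1: 6 -> miss, frames {6}
pos 2: 7 -> miss, frames {6,7}
pos 3: 4 -> miss, frames {6,7,4}
pos 4: 6 -> hit
pos 5: 8 -> miss, evict 7, frames {4,6,8}
At position 5, page 7 is evicted.

7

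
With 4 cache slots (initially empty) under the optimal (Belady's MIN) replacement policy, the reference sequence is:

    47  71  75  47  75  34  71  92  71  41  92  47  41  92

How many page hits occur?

8

47: miss, frames (47)
71: miss, frames (47 71)
75: miss, frames (47 71 75)
47: hit
75: hit
34: miss, frames (47 71 75 34)
71: hit
92: miss, evict 34, frames (47 71 75 92)
71: hit
41: miss, evict 75, frames (47 71 92 41)
92: hit
47: hit
41: hit
92: hit
Hits: 8.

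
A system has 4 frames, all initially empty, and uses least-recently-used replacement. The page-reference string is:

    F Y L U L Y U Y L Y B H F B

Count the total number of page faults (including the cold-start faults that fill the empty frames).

F -> fault, frames {F}
Y -> fault, frames {F,Y}
L -> fault, frames {F,Y,L}
U -> fault, frames {F,Y,L,U}
L -> hit
Y -> hit
U -> hit
Y -> hit
L -> hit
Y -> hit
B -> fault, evict F, frames {U,L,Y,B}
H -> fault, evict U, frames {L,Y,B,H}
F -> fault, evict L, frames {Y,B,H,F}
B -> hit
Page faults: 7.

7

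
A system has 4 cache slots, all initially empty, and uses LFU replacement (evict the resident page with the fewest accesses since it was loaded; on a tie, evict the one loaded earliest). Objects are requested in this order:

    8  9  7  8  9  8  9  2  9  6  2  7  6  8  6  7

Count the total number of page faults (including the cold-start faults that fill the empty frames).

8 -> fault, frames {8}
9 -> fault, frames {8,9}
7 -> fault, frames {8,9,7}
8 -> hit
9 -> hit
8 -> hit
9 -> hit
2 -> fault, frames {8,9,7,2}
9 -> hit
6 -> fault, evict 7, frames {8,9,2,6}
2 -> hit
7 -> fault, evict 6, frames {8,9,2,7}
6 -> fault, evict 7, frames {8,9,2,6}
8 -> hit
6 -> hit
7 -> fault, evict 2, frames {8,9,6,7}
Page faults: 8.

8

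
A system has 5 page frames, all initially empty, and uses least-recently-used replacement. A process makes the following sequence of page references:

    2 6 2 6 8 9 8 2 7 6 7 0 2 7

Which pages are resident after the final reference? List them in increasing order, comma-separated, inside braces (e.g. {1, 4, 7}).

{0, 2, 6, 7, 8}

2 -> miss, frames [2]
6 -> miss, frames [2, 6]
2 -> hit
6 -> hit
8 -> miss, frames [2, 6, 8]
9 -> miss, frames [2, 6, 8, 9]
8 -> hit
2 -> hit
7 -> miss, frames [6, 9, 8, 2, 7]
6 -> hit
7 -> hit
0 -> miss, evict 9, frames [8, 2, 6, 7, 0]
2 -> hit
7 -> hit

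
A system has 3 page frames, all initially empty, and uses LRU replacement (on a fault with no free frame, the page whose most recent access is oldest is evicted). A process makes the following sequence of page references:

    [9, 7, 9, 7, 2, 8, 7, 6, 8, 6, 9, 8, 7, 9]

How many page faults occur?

9 → miss, frames {9}
7 → miss, frames {9,7}
9 → hit
7 → hit
2 → miss, frames {9,7,2}
8 → miss, evict 9, frames {7,2,8}
7 → hit
6 → miss, evict 2, frames {8,7,6}
8 → hit
6 → hit
9 → miss, evict 7, frames {8,6,9}
8 → hit
7 → miss, evict 6, frames {9,8,7}
9 → hit
Page faults: 7.

7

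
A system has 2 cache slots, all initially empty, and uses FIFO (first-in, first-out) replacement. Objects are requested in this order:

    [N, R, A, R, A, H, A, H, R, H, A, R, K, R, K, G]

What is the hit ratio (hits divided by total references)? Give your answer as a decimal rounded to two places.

0.44

N -> miss, frames {N}
R -> miss, frames {N,R}
A -> miss, evict N, frames {R,A}
R -> hit
A -> hit
H -> miss, evict R, frames {A,H}
A -> hit
H -> hit
R -> miss, evict A, frames {H,R}
H -> hit
A -> miss, evict H, frames {R,A}
R -> hit
K -> miss, evict R, frames {A,K}
R -> miss, evict A, frames {K,R}
K -> hit
G -> miss, evict K, frames {R,G}
Hits: 7 of 16 references → 7/16 = 0.4375.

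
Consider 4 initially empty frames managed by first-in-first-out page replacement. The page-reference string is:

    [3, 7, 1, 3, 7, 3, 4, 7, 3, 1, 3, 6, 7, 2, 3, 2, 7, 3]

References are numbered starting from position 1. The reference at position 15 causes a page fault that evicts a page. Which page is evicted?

1

pos 1: 3 → miss, frames {3}
pos 2: 7 → miss, frames {3,7}
pos 3: 1 → miss, frames {3,7,1}
pos 4: 3 → hit
pos 5: 7 → hit
pos 6: 3 → hit
pos 7: 4 → miss, frames {3,7,1,4}
pos 8: 7 → hit
pos 9: 3 → hit
pos 10: 1 → hit
pos 11: 3 → hit
pos 12: 6 → miss, evict 3, frames {7,1,4,6}
pos 13: 7 → hit
pos 14: 2 → miss, evict 7, frames {1,4,6,2}
pos 15: 3 → miss, evict 1, frames {4,6,2,3}
At position 15, page 1 is evicted.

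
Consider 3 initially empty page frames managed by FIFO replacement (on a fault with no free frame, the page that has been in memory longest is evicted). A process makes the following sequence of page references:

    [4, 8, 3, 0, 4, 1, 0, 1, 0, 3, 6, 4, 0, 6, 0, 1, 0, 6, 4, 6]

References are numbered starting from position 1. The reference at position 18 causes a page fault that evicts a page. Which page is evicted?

4

pos 1: 4: miss, frames {4}
pos 2: 8: miss, frames {4,8}
pos 3: 3: miss, frames {4,8,3}
pos 4: 0: miss, evict 4, frames {8,3,0}
pos 5: 4: miss, evict 8, frames {3,0,4}
pos 6: 1: miss, evict 3, frames {0,4,1}
pos 7: 0: hit
pos 8: 1: hit
pos 9: 0: hit
pos 10: 3: miss, evict 0, frames {4,1,3}
pos 11: 6: miss, evict 4, frames {1,3,6}
pos 12: 4: miss, evict 1, frames {3,6,4}
pos 13: 0: miss, evict 3, frames {6,4,0}
pos 14: 6: hit
pos 15: 0: hit
pos 16: 1: miss, evict 6, frames {4,0,1}
pos 17: 0: hit
pos 18: 6: miss, evict 4, frames {0,1,6}
At position 18, page 4 is evicted.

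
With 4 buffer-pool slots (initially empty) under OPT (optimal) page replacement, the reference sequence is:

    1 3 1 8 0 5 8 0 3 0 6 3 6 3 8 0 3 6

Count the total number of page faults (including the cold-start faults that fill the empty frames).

6

1: miss, frames (1)
3: miss, frames (1 3)
1: hit
8: miss, frames (1 3 8)
0: miss, frames (1 3 8 0)
5: miss, evict 1, frames (3 8 0 5)
8: hit
0: hit
3: hit
0: hit
6: miss, evict 5, frames (3 8 0 6)
3: hit
6: hit
3: hit
8: hit
0: hit
3: hit
6: hit
Page faults: 6.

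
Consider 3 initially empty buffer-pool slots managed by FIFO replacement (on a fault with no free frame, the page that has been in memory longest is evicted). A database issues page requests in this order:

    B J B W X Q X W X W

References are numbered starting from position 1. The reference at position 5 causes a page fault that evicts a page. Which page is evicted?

pos 1: B: fault, frames [B]
pos 2: J: fault, frames [B, J]
pos 3: B: hit
pos 4: W: fault, frames [B, J, W]
pos 5: X: fault, evict B, frames [J, W, X]
At position 5, page B is evicted.

B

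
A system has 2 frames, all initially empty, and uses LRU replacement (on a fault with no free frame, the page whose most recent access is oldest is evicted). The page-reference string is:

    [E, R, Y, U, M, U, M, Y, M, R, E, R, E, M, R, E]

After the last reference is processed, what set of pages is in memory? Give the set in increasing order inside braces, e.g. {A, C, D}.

E → miss, frames [E]
R → miss, frames [E, R]
Y → miss, evict E, frames [R, Y]
U → miss, evict R, frames [Y, U]
M → miss, evict Y, frames [U, M]
U → hit
M → hit
Y → miss, evict U, frames [M, Y]
M → hit
R → miss, evict Y, frames [M, R]
E → miss, evict M, frames [R, E]
R → hit
E → hit
M → miss, evict R, frames [E, M]
R → miss, evict E, frames [M, R]
E → miss, evict M, frames [R, E]

{E, R}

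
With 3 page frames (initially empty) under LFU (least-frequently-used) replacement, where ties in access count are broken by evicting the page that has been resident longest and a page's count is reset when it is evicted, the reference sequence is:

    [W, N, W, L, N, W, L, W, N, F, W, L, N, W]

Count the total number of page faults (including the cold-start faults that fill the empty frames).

W -> fault, frames [W]
N -> fault, frames [W, N]
W -> hit
L -> fault, frames [W, N, L]
N -> hit
W -> hit
L -> hit
W -> hit
N -> hit
F -> fault, evict L, frames [W, N, F]
W -> hit
L -> fault, evict F, frames [W, N, L]
N -> hit
W -> hit
Page faults: 5.

5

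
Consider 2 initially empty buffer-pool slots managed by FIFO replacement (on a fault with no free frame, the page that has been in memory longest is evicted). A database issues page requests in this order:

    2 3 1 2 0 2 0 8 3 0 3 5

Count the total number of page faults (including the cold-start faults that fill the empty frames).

2: miss, frames [2]
3: miss, frames [2, 3]
1: miss, evict 2, frames [3, 1]
2: miss, evict 3, frames [1, 2]
0: miss, evict 1, frames [2, 0]
2: hit
0: hit
8: miss, evict 2, frames [0, 8]
3: miss, evict 0, frames [8, 3]
0: miss, evict 8, frames [3, 0]
3: hit
5: miss, evict 3, frames [0, 5]
Page faults: 9.

9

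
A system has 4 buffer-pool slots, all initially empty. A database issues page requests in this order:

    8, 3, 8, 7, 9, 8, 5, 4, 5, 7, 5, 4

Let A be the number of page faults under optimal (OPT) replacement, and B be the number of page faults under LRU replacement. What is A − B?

Under OPT: F F . F F . F F . . . . → 6 faults.
Under LRU: F F . F F . F F . F . . → 7 faults.
A − B = 6 − 7 = -1.

-1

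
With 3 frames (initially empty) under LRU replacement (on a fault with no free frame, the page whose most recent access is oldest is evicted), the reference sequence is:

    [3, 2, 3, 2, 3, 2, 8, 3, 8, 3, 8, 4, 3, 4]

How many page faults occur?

3 → fault, frames [3]
2 → fault, frames [3, 2]
3 → hit
2 → hit
3 → hit
2 → hit
8 → fault, frames [3, 2, 8]
3 → hit
8 → hit
3 → hit
8 → hit
4 → fault, evict 2, frames [3, 8, 4]
3 → hit
4 → hit
Page faults: 4.

4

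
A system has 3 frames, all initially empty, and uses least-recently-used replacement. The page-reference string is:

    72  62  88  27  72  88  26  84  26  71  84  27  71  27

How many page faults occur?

72 → miss, frames [72]
62 → miss, frames [72, 62]
88 → miss, frames [72, 62, 88]
27 → miss, evict 72, frames [62, 88, 27]
72 → miss, evict 62, frames [88, 27, 72]
88 → hit
26 → miss, evict 27, frames [72, 88, 26]
84 → miss, evict 72, frames [88, 26, 84]
26 → hit
71 → miss, evict 88, frames [84, 26, 71]
84 → hit
27 → miss, evict 26, frames [71, 84, 27]
71 → hit
27 → hit
Page faults: 9.

9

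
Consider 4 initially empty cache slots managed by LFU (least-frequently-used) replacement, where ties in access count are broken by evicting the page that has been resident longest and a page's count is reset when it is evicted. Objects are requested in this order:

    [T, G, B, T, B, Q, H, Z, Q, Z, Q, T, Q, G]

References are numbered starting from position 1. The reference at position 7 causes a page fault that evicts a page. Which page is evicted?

G

pos 1: T -> fault, frames (T)
pos 2: G -> fault, frames (T G)
pos 3: B -> fault, frames (T G B)
pos 4: T -> hit
pos 5: B -> hit
pos 6: Q -> fault, frames (T G B Q)
pos 7: H -> fault, evict G, frames (T B Q H)
At position 7, page G is evicted.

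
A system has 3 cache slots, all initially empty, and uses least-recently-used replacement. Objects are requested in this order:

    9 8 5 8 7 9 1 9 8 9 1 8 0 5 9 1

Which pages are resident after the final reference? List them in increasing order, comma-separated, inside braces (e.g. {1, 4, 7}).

9 -> fault, frames {9}
8 -> fault, frames {9,8}
5 -> fault, frames {9,8,5}
8 -> hit
7 -> fault, evict 9, frames {5,8,7}
9 -> fault, evict 5, frames {8,7,9}
1 -> fault, evict 8, frames {7,9,1}
9 -> hit
8 -> fault, evict 7, frames {1,9,8}
9 -> hit
1 -> hit
8 -> hit
0 -> fault, evict 9, frames {1,8,0}
5 -> fault, evict 1, frames {8,0,5}
9 -> fault, evict 8, frames {0,5,9}
1 -> fault, evict 0, frames {5,9,1}

{1, 5, 9}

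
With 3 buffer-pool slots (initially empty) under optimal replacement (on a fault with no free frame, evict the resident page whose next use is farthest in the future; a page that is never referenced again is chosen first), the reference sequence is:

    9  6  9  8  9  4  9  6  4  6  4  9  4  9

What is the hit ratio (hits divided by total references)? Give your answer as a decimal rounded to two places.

9 -> miss, frames (9)
6 -> miss, frames (9 6)
9 -> hit
8 -> miss, frames (9 6 8)
9 -> hit
4 -> miss, evict 8, frames (9 6 4)
9 -> hit
6 -> hit
4 -> hit
6 -> hit
4 -> hit
9 -> hit
4 -> hit
9 -> hit
Hits: 10 of 14 references → 10/14 = 0.7143.

0.71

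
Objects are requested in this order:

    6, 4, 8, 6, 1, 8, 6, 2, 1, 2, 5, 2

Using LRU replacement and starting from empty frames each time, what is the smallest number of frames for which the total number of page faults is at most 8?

3

f=1: 12 faults
f=2: 10 faults
f=3: 7 faults
f=4: 6 faults
f=5: 6 faults
f=6: 6 faults
Smallest f with faults ≤ 8 is 3.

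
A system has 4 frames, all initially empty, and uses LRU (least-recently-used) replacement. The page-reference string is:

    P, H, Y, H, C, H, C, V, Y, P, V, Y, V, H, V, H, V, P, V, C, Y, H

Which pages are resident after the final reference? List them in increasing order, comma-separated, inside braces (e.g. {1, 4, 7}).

P → fault, frames (P)
H → fault, frames (P H)
Y → fault, frames (P H Y)
H → hit
C → fault, frames (P Y H C)
H → hit
C → hit
V → fault, evict P, frames (Y H C V)
Y → hit
P → fault, evict H, frames (C V Y P)
V → hit
Y → hit
V → hit
H → fault, evict C, frames (P Y V H)
V → hit
H → hit
V → hit
P → hit
V → hit
C → fault, evict Y, frames (H P V C)
Y → fault, evict H, frames (P V C Y)
H → fault, evict P, frames (V C Y H)

{C, H, V, Y}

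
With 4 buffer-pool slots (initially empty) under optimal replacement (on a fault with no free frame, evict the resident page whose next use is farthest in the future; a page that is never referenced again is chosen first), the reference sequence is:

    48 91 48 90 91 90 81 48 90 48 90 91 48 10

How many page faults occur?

48: miss, frames {48}
91: miss, frames {48,91}
48: hit
90: miss, frames {48,91,90}
91: hit
90: hit
81: miss, frames {48,91,90,81}
48: hit
90: hit
48: hit
90: hit
91: hit
48: hit
10: miss, evict 81, frames {48,91,90,10}
Page faults: 5.

5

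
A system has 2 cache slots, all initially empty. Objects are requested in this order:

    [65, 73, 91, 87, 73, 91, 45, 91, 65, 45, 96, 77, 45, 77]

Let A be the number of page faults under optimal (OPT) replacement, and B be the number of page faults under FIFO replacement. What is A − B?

Under OPT: F F F F . F F . F . F F . . → 9 faults.
Under FIFO: F F F F F F F . F . F F F . → 11 faults.
A − B = 9 − 11 = -2.

-2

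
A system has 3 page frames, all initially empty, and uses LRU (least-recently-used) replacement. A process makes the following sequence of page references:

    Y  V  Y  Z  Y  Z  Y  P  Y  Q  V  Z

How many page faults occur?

7

Y → fault, frames [Y]
V → fault, frames [Y, V]
Y → hit
Z → fault, frames [V, Y, Z]
Y → hit
Z → hit
Y → hit
P → fault, evict V, frames [Z, Y, P]
Y → hit
Q → fault, evict Z, frames [P, Y, Q]
V → fault, evict P, frames [Y, Q, V]
Z → fault, evict Y, frames [Q, V, Z]
Page faults: 7.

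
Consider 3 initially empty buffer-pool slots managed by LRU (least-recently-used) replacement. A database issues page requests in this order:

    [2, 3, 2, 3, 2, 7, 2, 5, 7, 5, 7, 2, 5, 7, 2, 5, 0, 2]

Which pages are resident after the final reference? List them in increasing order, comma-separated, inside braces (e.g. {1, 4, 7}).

2 -> fault, frames {2}
3 -> fault, frames {2,3}
2 -> hit
3 -> hit
2 -> hit
7 -> fault, frames {3,2,7}
2 -> hit
5 -> fault, evict 3, frames {7,2,5}
7 -> hit
5 -> hit
7 -> hit
2 -> hit
5 -> hit
7 -> hit
2 -> hit
5 -> hit
0 -> fault, evict 7, frames {2,5,0}
2 -> hit

{0, 2, 5}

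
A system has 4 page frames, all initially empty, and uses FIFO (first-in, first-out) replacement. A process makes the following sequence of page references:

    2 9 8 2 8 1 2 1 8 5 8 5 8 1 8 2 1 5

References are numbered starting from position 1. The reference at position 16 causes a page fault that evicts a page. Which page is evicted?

9

pos 1: 2 → miss, frames [2]
pos 2: 9 → miss, frames [2, 9]
pos 3: 8 → miss, frames [2, 9, 8]
pos 4: 2 → hit
pos 5: 8 → hit
pos 6: 1 → miss, frames [2, 9, 8, 1]
pos 7: 2 → hit
pos 8: 1 → hit
pos 9: 8 → hit
pos 10: 5 → miss, evict 2, frames [9, 8, 1, 5]
pos 11: 8 → hit
pos 12: 5 → hit
pos 13: 8 → hit
pos 14: 1 → hit
pos 15: 8 → hit
pos 16: 2 → miss, evict 9, frames [8, 1, 5, 2]
At position 16, page 9 is evicted.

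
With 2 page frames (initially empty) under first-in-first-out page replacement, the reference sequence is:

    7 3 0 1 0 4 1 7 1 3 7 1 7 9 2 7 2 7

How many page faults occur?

7: miss, frames [7]
3: miss, frames [7, 3]
0: miss, evict 7, frames [3, 0]
1: miss, evict 3, frames [0, 1]
0: hit
4: miss, evict 0, frames [1, 4]
1: hit
7: miss, evict 1, frames [4, 7]
1: miss, evict 4, frames [7, 1]
3: miss, evict 7, frames [1, 3]
7: miss, evict 1, frames [3, 7]
1: miss, evict 3, frames [7, 1]
7: hit
9: miss, evict 7, frames [1, 9]
2: miss, evict 1, frames [9, 2]
7: miss, evict 9, frames [2, 7]
2: hit
7: hit
Page faults: 13.

13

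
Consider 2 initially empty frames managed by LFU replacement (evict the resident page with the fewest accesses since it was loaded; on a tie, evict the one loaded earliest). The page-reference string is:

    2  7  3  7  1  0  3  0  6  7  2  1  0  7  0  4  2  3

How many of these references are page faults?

2 → miss, frames [2]
7 → miss, frames [2, 7]
3 → miss, evict 2, frames [7, 3]
7 → hit
1 → miss, evict 3, frames [7, 1]
0 → miss, evict 1, frames [7, 0]
3 → miss, evict 0, frames [7, 3]
0 → miss, evict 3, frames [7, 0]
6 → miss, evict 0, frames [7, 6]
7 → hit
2 → miss, evict 6, frames [7, 2]
1 → miss, evict 2, frames [7, 1]
0 → miss, evict 1, frames [7, 0]
7 → hit
0 → hit
4 → miss, evict 0, frames [7, 4]
2 → miss, evict 4, frames [7, 2]
3 → miss, evict 2, frames [7, 3]
Page faults: 14.

14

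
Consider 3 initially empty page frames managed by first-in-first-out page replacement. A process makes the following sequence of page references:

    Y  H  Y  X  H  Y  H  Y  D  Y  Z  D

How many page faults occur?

Y -> miss, frames {Y}
H -> miss, frames {Y,H}
Y -> hit
X -> miss, frames {Y,H,X}
H -> hit
Y -> hit
H -> hit
Y -> hit
D -> miss, evict Y, frames {H,X,D}
Y -> miss, evict H, frames {X,D,Y}
Z -> miss, evict X, frames {D,Y,Z}
D -> hit
Page faults: 6.

6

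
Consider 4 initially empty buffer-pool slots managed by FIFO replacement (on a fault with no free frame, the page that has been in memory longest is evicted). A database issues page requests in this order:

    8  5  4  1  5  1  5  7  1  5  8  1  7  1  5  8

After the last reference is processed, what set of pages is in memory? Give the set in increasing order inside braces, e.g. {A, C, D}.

{1, 5, 7, 8}

8 → miss, frames {8}
5 → miss, frames {8,5}
4 → miss, frames {8,5,4}
1 → miss, frames {8,5,4,1}
5 → hit
1 → hit
5 → hit
7 → miss, evict 8, frames {5,4,1,7}
1 → hit
5 → hit
8 → miss, evict 5, frames {4,1,7,8}
1 → hit
7 → hit
1 → hit
5 → miss, evict 4, frames {1,7,8,5}
8 → hit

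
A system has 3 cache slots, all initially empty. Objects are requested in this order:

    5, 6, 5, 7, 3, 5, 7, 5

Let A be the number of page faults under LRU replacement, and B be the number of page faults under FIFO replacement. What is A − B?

Under LRU: F F . F F . . . → 4 faults.
Under FIFO: F F . F F F . . → 5 faults.
A − B = 4 − 5 = -1.

-1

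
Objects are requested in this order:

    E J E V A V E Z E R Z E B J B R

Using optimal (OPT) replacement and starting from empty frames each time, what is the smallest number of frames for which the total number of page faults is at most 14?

f=1: 16 faults
f=2: 11 faults
f=3: 8 faults
f=4: 7 faults
f=5: 7 faults
f=6: 7 faults
f=7: 7 faults
Smallest f with faults ≤ 14 is 2.

2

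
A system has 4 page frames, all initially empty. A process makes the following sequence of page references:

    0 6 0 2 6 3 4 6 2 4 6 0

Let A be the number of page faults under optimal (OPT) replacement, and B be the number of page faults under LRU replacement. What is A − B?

Under OPT: F F . F . F F . . . . . → 5 faults.
Under LRU: F F . F . F F . . . . F → 6 faults.
A − B = 5 − 6 = -1.

-1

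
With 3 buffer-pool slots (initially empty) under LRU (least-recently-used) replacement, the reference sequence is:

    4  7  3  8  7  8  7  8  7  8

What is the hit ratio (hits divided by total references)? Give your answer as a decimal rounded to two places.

4 → fault, frames {4}
7 → fault, frames {4,7}
3 → fault, frames {4,7,3}
8 → fault, evict 4, frames {7,3,8}
7 → hit
8 → hit
7 → hit
8 → hit
7 → hit
8 → hit
Hits: 6 of 10 references → 6/10 = 0.6000.

0.60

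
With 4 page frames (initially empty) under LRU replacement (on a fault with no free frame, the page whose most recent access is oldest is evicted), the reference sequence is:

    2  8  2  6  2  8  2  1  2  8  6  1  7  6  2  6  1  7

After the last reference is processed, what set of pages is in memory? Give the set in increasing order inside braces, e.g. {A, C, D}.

2: fault, frames {2}
8: fault, frames {2,8}
2: hit
6: fault, frames {8,2,6}
2: hit
8: hit
2: hit
1: fault, frames {6,8,2,1}
2: hit
8: hit
6: hit
1: hit
7: fault, evict 2, frames {8,6,1,7}
6: hit
2: fault, evict 8, frames {1,7,6,2}
6: hit
1: hit
7: hit

{1, 2, 6, 7}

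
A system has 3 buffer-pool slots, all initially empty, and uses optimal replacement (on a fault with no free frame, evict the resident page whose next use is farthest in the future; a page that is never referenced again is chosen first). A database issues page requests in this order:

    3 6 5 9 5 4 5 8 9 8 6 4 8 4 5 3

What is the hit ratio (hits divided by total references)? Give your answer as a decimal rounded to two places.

3: miss, frames {3}
6: miss, frames {3,6}
5: miss, frames {3,6,5}
9: miss, evict 3, frames {6,5,9}
5: hit
4: miss, evict 6, frames {5,9,4}
5: hit
8: miss, evict 5, frames {9,4,8}
9: hit
8: hit
6: miss, evict 9, frames {4,8,6}
4: hit
8: hit
4: hit
5: miss, evict 6, frames {4,8,5}
3: miss, evict 5, frames {4,8,3}
Hits: 7 of 16 references → 7/16 = 0.4375.

0.44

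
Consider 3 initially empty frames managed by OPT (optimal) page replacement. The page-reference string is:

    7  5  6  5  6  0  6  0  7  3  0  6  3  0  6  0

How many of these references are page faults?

5

7 -> miss, frames (7)
5 -> miss, frames (7 5)
6 -> miss, frames (7 5 6)
5 -> hit
6 -> hit
0 -> miss, evict 5, frames (7 6 0)
6 -> hit
0 -> hit
7 -> hit
3 -> miss, evict 7, frames (6 0 3)
0 -> hit
6 -> hit
3 -> hit
0 -> hit
6 -> hit
0 -> hit
Page faults: 5.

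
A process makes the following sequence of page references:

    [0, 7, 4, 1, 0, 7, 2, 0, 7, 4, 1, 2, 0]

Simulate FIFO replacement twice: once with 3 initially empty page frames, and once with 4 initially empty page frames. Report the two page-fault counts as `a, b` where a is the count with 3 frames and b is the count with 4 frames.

3 frames: F F F F F F F . . F F . F → 10 faults.
4 frames: F F F F . . F F F F F F F → 11 faults.
11 > 10: adding a frame increased faults — Belady's anomaly.

10, 11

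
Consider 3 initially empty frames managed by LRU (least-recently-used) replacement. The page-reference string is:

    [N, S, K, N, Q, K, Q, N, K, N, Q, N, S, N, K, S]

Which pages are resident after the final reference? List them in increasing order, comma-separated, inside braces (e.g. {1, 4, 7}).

N -> miss, frames (N)
S -> miss, frames (N S)
K -> miss, frames (N S K)
N -> hit
Q -> miss, evict S, frames (K N Q)
K -> hit
Q -> hit
N -> hit
K -> hit
N -> hit
Q -> hit
N -> hit
S -> miss, evict K, frames (Q N S)
N -> hit
K -> miss, evict Q, frames (S N K)
S -> hit

{K, N, S}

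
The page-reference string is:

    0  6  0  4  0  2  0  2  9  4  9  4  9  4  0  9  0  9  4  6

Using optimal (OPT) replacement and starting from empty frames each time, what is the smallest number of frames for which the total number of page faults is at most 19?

f=1: 20 faults
f=2: 9 faults
f=3: 6 faults
f=4: 5 faults
f=5: 5 faults
Smallest f with faults ≤ 19 is 2.

2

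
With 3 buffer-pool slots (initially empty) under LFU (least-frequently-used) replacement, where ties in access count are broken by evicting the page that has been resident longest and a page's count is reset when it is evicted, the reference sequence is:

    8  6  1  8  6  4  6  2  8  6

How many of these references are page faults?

5

8: fault, frames (8)
6: fault, frames (8 6)
1: fault, frames (8 6 1)
8: hit
6: hit
4: fault, evict 1, frames (8 6 4)
6: hit
2: fault, evict 4, frames (8 6 2)
8: hit
6: hit
Page faults: 5.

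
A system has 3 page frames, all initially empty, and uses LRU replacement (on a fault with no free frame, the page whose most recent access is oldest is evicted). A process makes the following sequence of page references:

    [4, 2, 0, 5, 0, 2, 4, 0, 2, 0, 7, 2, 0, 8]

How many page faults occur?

7

4: fault, frames {4}
2: fault, frames {4,2}
0: fault, frames {4,2,0}
5: fault, evict 4, frames {2,0,5}
0: hit
2: hit
4: fault, evict 5, frames {0,2,4}
0: hit
2: hit
0: hit
7: fault, evict 4, frames {2,0,7}
2: hit
0: hit
8: fault, evict 7, frames {2,0,8}
Page faults: 7.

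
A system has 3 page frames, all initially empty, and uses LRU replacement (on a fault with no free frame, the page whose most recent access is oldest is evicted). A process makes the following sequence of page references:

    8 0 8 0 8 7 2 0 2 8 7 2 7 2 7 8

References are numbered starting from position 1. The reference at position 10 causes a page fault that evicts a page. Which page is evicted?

pos 1: 8 → fault, frames (8)
pos 2: 0 → fault, frames (8 0)
pos 3: 8 → hit
pos 4: 0 → hit
pos 5: 8 → hit
pos 6: 7 → fault, frames (0 8 7)
pos 7: 2 → fault, evict 0, frames (8 7 2)
pos 8: 0 → fault, evict 8, frames (7 2 0)
pos 9: 2 → hit
pos 10: 8 → fault, evict 7, frames (0 2 8)
At position 10, page 7 is evicted.

7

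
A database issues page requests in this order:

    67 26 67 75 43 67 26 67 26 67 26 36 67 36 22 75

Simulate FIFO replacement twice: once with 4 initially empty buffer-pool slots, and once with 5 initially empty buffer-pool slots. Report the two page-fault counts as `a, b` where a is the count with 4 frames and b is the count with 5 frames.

4 frames: F F . F F . . . . . . F F . F F → 8 faults.
5 frames: F F . F F . . . . . . F . . F . → 6 faults.
6 < 8: adding a frame reduced faults, as is typical.

8, 6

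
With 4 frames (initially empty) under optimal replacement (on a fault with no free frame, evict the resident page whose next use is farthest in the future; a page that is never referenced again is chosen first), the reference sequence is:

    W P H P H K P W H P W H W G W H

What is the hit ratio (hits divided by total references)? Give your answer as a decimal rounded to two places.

0.69

W -> fault, frames [W]
P -> fault, frames [W, P]
H -> fault, frames [W, P, H]
P -> hit
H -> hit
K -> fault, frames [W, P, H, K]
P -> hit
W -> hit
H -> hit
P -> hit
W -> hit
H -> hit
W -> hit
G -> fault, evict K, frames [W, P, H, G]
W -> hit
H -> hit
Hits: 11 of 16 references → 11/16 = 0.6875.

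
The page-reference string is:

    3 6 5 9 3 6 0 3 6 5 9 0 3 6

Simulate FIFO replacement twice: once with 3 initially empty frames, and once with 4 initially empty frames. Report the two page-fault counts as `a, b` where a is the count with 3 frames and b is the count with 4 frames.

11, 12

3 frames: F F F F F F F . . F F . F F → 11 faults.
4 frames: F F F F . . F F F F F F F F → 12 faults.
12 > 11: adding a frame increased faults — Belady's anomaly.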